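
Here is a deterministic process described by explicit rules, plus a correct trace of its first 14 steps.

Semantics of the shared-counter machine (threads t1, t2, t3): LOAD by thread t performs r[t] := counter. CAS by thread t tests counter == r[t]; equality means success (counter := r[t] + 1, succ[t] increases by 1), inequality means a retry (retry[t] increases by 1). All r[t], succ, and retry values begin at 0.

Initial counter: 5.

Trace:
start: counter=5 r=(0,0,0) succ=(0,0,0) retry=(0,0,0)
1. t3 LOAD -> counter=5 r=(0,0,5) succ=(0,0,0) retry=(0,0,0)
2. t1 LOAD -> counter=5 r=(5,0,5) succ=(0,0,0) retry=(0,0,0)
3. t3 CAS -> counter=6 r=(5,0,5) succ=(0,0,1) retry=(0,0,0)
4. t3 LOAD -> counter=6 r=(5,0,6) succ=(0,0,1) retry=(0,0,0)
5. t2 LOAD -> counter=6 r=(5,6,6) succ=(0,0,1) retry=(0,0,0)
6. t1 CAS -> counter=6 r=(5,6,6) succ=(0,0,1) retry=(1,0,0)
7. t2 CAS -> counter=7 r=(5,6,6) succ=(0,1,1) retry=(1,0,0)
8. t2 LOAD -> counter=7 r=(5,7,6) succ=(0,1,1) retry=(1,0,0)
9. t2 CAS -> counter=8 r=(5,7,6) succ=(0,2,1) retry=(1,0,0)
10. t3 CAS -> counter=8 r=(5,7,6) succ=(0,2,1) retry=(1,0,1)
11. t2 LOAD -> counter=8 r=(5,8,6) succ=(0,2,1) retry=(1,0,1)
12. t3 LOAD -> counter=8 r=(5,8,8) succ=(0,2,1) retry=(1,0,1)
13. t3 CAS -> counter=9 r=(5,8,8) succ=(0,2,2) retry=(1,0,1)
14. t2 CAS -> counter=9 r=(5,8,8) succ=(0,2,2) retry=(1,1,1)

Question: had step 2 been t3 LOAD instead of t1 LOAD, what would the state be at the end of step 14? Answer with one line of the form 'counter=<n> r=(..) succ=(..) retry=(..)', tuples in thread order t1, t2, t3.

(re-executing from step 2 with the substitution; state before step 2: counter=5 r=(0,0,5) succ=(0,0,0) retry=(0,0,0))
2. t3 LOAD -> counter=5 r=(0,0,5) succ=(0,0,0) retry=(0,0,0)
3. t3 CAS -> counter=6 r=(0,0,5) succ=(0,0,1) retry=(0,0,0)
4. t3 LOAD -> counter=6 r=(0,0,6) succ=(0,0,1) retry=(0,0,0)
5. t2 LOAD -> counter=6 r=(0,6,6) succ=(0,0,1) retry=(0,0,0)
6. t1 CAS -> counter=6 r=(0,6,6) succ=(0,0,1) retry=(1,0,0)
7. t2 CAS -> counter=7 r=(0,6,6) succ=(0,1,1) retry=(1,0,0)
8. t2 LOAD -> counter=7 r=(0,7,6) succ=(0,1,1) retry=(1,0,0)
9. t2 CAS -> counter=8 r=(0,7,6) succ=(0,2,1) retry=(1,0,0)
10. t3 CAS -> counter=8 r=(0,7,6) succ=(0,2,1) retry=(1,0,1)
11. t2 LOAD -> counter=8 r=(0,8,6) succ=(0,2,1) retry=(1,0,1)
12. t3 LOAD -> counter=8 r=(0,8,8) succ=(0,2,1) retry=(1,0,1)
13. t3 CAS -> counter=9 r=(0,8,8) succ=(0,2,2) retry=(1,0,1)
14. t2 CAS -> counter=9 r=(0,8,8) succ=(0,2,2) retry=(1,1,1)

counter=9 r=(0,8,8) succ=(0,2,2) retry=(1,1,1)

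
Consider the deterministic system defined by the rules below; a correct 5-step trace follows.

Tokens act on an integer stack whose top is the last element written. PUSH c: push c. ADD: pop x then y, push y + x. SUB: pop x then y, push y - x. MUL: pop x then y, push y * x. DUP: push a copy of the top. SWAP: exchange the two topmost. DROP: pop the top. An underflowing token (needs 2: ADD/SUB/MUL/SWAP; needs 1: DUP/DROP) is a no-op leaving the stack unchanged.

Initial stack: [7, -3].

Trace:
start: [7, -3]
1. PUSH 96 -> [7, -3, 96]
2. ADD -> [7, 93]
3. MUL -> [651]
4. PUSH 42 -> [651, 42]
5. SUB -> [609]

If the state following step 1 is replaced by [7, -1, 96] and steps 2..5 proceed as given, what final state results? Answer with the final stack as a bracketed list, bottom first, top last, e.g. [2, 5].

[623]

state after step 1 := [7, -1, 96]
2. ADD -> [7, 95]
3. MUL -> [665]
4. PUSH 42 -> [665, 42]
5. SUB -> [623]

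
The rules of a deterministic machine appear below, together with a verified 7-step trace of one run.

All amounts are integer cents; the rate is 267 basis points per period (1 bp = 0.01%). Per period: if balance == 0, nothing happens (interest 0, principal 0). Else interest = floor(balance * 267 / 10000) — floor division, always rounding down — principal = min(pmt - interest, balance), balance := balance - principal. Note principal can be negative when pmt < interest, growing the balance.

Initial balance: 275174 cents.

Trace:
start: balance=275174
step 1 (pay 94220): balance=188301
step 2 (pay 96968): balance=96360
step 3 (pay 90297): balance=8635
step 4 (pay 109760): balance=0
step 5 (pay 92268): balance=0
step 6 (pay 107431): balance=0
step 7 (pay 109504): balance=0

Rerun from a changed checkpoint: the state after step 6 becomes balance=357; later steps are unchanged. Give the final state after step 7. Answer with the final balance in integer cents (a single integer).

state after step 6 := balance=357
step 7 (pay 109504): balance=0

0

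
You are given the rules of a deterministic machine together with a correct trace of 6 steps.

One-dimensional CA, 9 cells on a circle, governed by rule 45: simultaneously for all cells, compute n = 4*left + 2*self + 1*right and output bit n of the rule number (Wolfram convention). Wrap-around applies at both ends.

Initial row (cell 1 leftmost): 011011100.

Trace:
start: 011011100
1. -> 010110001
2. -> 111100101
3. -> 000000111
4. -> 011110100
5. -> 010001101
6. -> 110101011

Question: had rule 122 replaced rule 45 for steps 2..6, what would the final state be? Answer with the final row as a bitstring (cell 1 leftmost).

110000110

(re-executing steps 2..6 under rule 122; state before step 2: 010110001)
2. -> 101111010
3. -> 011001101
4. -> 111111110
5. -> 100000011
6. -> 110000110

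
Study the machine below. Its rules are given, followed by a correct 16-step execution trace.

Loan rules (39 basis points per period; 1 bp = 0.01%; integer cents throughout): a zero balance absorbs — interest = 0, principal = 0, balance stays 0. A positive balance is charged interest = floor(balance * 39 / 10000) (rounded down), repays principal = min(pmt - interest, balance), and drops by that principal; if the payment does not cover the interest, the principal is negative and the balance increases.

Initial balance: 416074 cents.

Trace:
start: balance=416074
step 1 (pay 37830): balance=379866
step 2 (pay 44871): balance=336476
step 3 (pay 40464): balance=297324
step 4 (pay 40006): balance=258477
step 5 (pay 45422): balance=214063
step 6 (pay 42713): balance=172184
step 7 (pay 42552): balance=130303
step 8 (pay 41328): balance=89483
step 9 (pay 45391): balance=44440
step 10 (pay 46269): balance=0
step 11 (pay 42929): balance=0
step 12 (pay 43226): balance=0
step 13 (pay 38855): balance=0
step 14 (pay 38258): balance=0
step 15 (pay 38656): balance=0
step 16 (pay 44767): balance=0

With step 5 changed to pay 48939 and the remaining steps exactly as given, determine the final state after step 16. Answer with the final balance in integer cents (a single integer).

(re-executing from step 5 with the substitution; state before step 5: balance=258477)
step 5 (pay 48939): balance=210546
step 6 (pay 42713): balance=168654
step 7 (pay 42552): balance=126759
step 8 (pay 41328): balance=85925
step 9 (pay 45391): balance=40869
step 10 (pay 46269): balance=0
step 11 (pay 42929): balance=0
step 12 (pay 43226): balance=0
step 13 (pay 38855): balance=0
step 14 (pay 38258): balance=0
step 15 (pay 38656): balance=0
step 16 (pay 44767): balance=0

0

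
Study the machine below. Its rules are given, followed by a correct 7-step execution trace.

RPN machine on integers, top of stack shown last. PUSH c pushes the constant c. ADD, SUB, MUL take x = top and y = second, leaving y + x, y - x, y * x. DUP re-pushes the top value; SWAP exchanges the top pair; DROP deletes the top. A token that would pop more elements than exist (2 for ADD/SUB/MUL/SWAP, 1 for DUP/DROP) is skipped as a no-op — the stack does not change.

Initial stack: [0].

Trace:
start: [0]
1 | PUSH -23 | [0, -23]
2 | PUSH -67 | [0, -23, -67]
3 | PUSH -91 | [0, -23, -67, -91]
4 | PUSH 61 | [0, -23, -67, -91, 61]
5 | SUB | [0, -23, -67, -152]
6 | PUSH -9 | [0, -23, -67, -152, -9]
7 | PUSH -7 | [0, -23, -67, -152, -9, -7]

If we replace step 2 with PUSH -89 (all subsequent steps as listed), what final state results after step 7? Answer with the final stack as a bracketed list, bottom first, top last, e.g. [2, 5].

(re-executing from step 2 with the substitution; state before step 2: [0, -23])
2 | PUSH -89 | [0, -23, -89]
3 | PUSH -91 | [0, -23, -89, -91]
4 | PUSH 61 | [0, -23, -89, -91, 61]
5 | SUB | [0, -23, -89, -152]
6 | PUSH -9 | [0, -23, -89, -152, -9]
7 | PUSH -7 | [0, -23, -89, -152, -9, -7]

[0, -23, -89, -152, -9, -7]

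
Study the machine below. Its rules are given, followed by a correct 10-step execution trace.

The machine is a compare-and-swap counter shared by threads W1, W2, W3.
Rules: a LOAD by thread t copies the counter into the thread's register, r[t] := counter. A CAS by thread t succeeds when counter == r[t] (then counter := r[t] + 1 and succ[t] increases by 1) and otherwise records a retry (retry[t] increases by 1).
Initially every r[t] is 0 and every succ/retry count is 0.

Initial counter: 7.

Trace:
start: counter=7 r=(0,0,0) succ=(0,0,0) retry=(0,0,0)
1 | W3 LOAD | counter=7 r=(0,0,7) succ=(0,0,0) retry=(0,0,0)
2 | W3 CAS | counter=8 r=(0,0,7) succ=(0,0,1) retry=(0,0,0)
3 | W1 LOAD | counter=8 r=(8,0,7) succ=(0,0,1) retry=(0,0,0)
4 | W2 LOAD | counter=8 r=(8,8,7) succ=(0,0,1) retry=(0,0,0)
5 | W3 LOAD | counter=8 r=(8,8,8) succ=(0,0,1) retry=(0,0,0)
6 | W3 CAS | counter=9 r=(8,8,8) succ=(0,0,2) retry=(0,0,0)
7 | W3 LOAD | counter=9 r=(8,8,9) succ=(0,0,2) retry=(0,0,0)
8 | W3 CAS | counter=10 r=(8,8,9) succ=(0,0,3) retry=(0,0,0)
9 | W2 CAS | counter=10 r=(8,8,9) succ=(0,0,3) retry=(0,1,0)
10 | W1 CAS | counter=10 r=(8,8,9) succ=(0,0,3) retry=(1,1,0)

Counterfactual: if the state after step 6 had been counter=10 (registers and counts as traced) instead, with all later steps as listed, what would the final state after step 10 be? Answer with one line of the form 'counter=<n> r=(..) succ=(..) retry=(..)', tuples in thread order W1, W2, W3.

counter=11 r=(8,8,10) succ=(0,0,3) retry=(1,1,0)

state after step 6 := counter=10 r=(8,8,8) succ=(0,0,2) retry=(0,0,0)
7 | W3 LOAD | counter=10 r=(8,8,10) succ=(0,0,2) retry=(0,0,0)
8 | W3 CAS | counter=11 r=(8,8,10) succ=(0,0,3) retry=(0,0,0)
9 | W2 CAS | counter=11 r=(8,8,10) succ=(0,0,3) retry=(0,1,0)
10 | W1 CAS | counter=11 r=(8,8,10) succ=(0,0,3) retry=(1,1,0)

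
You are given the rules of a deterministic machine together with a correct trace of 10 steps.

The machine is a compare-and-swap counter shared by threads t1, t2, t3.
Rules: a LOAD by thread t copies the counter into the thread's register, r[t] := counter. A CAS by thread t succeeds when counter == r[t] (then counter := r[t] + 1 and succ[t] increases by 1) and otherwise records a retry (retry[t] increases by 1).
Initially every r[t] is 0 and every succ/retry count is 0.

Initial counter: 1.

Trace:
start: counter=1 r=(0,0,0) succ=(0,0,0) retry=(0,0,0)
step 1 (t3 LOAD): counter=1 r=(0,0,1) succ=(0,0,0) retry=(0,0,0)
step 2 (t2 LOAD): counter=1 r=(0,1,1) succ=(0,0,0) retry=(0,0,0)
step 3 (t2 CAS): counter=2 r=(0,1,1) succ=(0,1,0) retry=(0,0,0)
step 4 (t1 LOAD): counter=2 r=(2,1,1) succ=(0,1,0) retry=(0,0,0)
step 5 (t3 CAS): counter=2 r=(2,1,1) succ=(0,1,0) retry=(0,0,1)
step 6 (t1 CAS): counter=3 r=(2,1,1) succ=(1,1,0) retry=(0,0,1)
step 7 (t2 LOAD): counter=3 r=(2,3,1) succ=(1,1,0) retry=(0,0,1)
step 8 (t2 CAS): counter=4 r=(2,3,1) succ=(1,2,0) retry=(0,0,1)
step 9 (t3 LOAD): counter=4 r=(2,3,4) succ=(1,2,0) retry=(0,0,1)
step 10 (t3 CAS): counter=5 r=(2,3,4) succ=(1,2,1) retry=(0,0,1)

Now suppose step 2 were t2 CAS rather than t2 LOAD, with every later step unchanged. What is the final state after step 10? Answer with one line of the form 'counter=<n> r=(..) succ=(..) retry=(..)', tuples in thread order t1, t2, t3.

counter=4 r=(1,2,3) succ=(0,1,2) retry=(1,2,0)

(re-executing from step 2 with the substitution; state before step 2: counter=1 r=(0,0,1) succ=(0,0,0) retry=(0,0,0))
step 2 (t2 CAS): counter=1 r=(0,0,1) succ=(0,0,0) retry=(0,1,0)
step 3 (t2 CAS): counter=1 r=(0,0,1) succ=(0,0,0) retry=(0,2,0)
step 4 (t1 LOAD): counter=1 r=(1,0,1) succ=(0,0,0) retry=(0,2,0)
step 5 (t3 CAS): counter=2 r=(1,0,1) succ=(0,0,1) retry=(0,2,0)
step 6 (t1 CAS): counter=2 r=(1,0,1) succ=(0,0,1) retry=(1,2,0)
step 7 (t2 LOAD): counter=2 r=(1,2,1) succ=(0,0,1) retry=(1,2,0)
step 8 (t2 CAS): counter=3 r=(1,2,1) succ=(0,1,1) retry=(1,2,0)
step 9 (t3 LOAD): counter=3 r=(1,2,3) succ=(0,1,1) retry=(1,2,0)
step 10 (t3 CAS): counter=4 r=(1,2,3) succ=(0,1,2) retry=(1,2,0)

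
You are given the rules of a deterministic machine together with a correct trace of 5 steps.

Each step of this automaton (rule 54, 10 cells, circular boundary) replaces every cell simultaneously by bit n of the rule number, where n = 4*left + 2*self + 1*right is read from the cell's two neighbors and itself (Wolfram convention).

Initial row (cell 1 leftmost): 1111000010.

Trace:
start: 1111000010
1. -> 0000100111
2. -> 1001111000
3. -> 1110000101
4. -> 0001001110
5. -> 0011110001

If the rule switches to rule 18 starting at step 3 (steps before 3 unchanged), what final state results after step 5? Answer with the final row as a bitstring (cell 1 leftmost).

0010110100

(re-executing steps 3..5 under rule 18; state before step 3: 1001111000)
3. -> 0110000101
4. -> 0001001000
5. -> 0010110100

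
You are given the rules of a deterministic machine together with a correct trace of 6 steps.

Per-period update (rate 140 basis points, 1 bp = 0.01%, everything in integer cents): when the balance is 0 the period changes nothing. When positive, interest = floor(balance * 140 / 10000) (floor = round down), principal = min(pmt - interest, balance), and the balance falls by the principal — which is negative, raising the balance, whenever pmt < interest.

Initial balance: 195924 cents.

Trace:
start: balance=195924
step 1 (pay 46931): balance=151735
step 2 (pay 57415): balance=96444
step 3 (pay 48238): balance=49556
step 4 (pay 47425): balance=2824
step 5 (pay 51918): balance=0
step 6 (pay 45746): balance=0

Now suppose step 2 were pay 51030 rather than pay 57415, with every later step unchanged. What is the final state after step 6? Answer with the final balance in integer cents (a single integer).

0

(re-executing from step 2 with the substitution; state before step 2: balance=151735)
step 2 (pay 51030): balance=102829
step 3 (pay 48238): balance=56030
step 4 (pay 47425): balance=9389
step 5 (pay 51918): balance=0
step 6 (pay 45746): balance=0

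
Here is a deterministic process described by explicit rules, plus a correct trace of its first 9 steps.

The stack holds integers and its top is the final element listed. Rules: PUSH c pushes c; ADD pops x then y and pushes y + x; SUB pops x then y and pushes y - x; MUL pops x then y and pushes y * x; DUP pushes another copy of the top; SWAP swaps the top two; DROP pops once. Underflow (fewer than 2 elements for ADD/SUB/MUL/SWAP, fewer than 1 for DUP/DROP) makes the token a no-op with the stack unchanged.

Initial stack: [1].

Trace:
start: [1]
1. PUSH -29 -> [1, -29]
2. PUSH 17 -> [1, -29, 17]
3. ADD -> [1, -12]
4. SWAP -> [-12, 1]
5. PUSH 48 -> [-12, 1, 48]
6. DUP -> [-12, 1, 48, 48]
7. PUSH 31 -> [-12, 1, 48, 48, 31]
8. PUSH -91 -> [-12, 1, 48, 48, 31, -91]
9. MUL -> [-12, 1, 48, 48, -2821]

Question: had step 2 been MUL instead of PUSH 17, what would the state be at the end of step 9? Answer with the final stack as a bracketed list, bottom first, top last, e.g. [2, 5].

[-29, 48, 48, -2821]

(re-executing from step 2 with the substitution; state before step 2: [1, -29])
2. MUL -> [-29]
3. ADD -> [-29]
4. SWAP -> [-29]
5. PUSH 48 -> [-29, 48]
6. DUP -> [-29, 48, 48]
7. PUSH 31 -> [-29, 48, 48, 31]
8. PUSH -91 -> [-29, 48, 48, 31, -91]
9. MUL -> [-29, 48, 48, -2821]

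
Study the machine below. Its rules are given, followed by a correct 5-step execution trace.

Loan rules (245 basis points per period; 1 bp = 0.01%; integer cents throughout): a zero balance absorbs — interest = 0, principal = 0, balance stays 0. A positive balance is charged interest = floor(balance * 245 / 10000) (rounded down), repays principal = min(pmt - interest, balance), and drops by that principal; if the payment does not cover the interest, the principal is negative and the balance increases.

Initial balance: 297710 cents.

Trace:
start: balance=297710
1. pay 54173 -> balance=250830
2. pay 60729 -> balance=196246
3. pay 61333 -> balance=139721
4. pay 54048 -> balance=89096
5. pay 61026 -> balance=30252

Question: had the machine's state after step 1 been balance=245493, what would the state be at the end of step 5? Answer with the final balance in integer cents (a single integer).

24372

state after step 1 := balance=245493
2. pay 60729 -> balance=190778
3. pay 61333 -> balance=134119
4. pay 54048 -> balance=83356
5. pay 61026 -> balance=24372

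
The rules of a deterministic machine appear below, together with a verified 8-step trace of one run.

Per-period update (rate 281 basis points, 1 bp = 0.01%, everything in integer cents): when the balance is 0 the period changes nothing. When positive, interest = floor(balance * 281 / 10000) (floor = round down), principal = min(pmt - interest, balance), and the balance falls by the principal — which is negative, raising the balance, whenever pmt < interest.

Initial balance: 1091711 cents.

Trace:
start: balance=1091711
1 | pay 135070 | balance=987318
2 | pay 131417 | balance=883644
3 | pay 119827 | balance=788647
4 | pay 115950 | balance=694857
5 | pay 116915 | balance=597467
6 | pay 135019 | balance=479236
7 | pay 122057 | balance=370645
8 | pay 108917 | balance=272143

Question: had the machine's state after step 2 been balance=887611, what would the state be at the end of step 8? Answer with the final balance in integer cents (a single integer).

276828

state after step 2 := balance=887611
3 | pay 119827 | balance=792725
4 | pay 115950 | balance=699050
5 | pay 116915 | balance=601778
6 | pay 135019 | balance=483668
7 | pay 122057 | balance=375202
8 | pay 108917 | balance=276828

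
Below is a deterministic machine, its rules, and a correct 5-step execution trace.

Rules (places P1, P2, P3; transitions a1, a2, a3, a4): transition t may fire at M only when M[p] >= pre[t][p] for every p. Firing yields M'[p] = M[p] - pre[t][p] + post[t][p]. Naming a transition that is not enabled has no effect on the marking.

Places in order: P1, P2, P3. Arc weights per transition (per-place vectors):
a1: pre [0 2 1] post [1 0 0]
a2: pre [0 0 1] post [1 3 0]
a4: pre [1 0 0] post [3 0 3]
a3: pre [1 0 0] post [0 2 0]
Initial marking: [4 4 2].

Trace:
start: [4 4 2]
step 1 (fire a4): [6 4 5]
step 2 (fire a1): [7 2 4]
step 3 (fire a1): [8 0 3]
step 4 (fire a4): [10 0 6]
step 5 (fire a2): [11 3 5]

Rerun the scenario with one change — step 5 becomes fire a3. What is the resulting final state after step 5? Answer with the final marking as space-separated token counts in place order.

(re-executing from step 5 with the substitution; state before step 5: [10 0 6])
step 5 (fire a3): [9 2 6]

9 2 6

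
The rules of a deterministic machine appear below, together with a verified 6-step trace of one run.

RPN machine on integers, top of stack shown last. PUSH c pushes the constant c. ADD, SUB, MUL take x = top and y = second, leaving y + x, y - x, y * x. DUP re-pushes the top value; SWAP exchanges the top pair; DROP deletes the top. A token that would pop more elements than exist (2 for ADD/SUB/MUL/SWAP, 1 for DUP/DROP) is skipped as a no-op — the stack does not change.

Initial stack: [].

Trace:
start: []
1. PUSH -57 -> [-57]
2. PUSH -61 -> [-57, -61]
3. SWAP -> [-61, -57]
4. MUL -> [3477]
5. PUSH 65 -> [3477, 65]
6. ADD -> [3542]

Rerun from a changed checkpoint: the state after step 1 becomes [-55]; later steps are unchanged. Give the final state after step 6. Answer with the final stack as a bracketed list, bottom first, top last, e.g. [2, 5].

state after step 1 := [-55]
2. PUSH -61 -> [-55, -61]
3. SWAP -> [-61, -55]
4. MUL -> [3355]
5. PUSH 65 -> [3355, 65]
6. ADD -> [3420]

[3420]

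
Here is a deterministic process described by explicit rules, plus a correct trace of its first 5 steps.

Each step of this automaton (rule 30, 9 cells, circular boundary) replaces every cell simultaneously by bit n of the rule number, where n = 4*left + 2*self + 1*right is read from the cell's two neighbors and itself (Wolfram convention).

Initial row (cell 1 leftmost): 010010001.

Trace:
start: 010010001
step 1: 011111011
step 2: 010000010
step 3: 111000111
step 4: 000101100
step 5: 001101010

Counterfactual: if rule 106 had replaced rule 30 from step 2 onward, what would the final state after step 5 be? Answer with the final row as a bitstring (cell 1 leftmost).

(re-executing steps 2..5 under rule 106; state before step 2: 011111011)
step 2: 110001111
step 3: 010011000
step 4: 100111000
step 5: 001101001

001101001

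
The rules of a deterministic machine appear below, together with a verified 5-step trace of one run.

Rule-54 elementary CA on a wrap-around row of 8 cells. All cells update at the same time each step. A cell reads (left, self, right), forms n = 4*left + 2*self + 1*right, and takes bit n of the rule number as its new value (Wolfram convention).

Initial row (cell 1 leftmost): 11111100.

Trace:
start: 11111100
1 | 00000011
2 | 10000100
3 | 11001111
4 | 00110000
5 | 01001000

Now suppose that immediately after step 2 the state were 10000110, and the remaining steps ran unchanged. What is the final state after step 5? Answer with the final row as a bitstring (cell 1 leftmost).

01000001

state after step 2 := 10000110
3 | 11001001
4 | 00111110
5 | 01000001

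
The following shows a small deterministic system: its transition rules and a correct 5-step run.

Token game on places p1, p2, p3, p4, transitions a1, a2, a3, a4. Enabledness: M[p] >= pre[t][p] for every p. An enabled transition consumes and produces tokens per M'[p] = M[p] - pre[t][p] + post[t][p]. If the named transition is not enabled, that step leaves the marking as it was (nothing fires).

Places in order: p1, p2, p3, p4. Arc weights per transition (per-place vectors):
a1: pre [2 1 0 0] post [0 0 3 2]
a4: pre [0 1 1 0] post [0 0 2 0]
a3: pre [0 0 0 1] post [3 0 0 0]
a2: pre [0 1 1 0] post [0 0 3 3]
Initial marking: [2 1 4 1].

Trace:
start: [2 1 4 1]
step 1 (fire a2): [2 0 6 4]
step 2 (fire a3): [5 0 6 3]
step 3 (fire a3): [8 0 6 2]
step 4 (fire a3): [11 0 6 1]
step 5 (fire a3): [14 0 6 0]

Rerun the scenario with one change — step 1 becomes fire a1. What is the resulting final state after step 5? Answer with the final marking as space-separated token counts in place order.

9 0 7 0

(re-executing from step 1 with the substitution; state before step 1: [2 1 4 1])
step 1 (fire a1): [0 0 7 3]
step 2 (fire a3): [3 0 7 2]
step 3 (fire a3): [6 0 7 1]
step 4 (fire a3): [9 0 7 0]
step 5 (fire a3): [9 0 7 0]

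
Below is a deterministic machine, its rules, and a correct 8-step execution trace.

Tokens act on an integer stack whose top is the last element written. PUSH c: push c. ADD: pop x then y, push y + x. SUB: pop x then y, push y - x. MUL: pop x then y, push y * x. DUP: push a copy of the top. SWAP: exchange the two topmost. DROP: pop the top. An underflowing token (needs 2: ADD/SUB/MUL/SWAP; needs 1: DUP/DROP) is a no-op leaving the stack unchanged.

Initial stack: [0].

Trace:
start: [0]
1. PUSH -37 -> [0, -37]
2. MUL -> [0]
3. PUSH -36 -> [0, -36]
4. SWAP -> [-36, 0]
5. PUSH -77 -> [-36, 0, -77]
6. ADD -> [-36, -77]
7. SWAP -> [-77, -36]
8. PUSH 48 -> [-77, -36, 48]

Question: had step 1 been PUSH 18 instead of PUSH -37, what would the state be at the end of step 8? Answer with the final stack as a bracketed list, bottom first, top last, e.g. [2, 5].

[-77, -36, 48]

(re-executing from step 1 with the substitution; state before step 1: [0])
1. PUSH 18 -> [0, 18]
2. MUL -> [0]
3. PUSH -36 -> [0, -36]
4. SWAP -> [-36, 0]
5. PUSH -77 -> [-36, 0, -77]
6. ADD -> [-36, -77]
7. SWAP -> [-77, -36]
8. PUSH 48 -> [-77, -36, 48]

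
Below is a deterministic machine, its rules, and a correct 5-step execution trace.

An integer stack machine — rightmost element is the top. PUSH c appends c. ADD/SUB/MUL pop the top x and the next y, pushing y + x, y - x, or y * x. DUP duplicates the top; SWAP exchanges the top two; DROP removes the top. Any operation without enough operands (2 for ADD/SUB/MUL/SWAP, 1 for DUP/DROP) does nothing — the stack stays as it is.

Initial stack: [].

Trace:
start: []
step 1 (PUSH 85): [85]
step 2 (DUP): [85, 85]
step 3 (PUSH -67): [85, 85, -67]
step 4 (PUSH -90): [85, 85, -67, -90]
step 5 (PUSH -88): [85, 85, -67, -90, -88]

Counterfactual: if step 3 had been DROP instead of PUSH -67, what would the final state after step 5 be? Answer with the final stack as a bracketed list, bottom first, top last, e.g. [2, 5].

[85, -90, -88]

(re-executing from step 3 with the substitution; state before step 3: [85, 85])
step 3 (DROP): [85]
step 4 (PUSH -90): [85, -90]
step 5 (PUSH -88): [85, -90, -88]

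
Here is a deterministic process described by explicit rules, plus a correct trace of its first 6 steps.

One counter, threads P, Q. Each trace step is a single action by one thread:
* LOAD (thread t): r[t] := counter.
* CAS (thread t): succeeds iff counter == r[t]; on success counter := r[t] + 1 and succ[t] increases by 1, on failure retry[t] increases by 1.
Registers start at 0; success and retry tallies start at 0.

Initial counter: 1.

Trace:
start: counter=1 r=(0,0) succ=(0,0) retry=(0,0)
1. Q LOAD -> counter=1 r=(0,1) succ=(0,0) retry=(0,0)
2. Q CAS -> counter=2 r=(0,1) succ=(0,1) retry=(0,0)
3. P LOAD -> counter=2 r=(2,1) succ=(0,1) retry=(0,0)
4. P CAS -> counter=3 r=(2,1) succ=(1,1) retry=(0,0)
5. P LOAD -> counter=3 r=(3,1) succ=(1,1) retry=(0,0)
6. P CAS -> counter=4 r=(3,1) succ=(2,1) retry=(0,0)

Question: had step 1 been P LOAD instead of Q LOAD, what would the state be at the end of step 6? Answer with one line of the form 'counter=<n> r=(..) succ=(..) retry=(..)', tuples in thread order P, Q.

counter=3 r=(2,0) succ=(2,0) retry=(0,1)

(re-executing from step 1 with the substitution; state before step 1: counter=1 r=(0,0) succ=(0,0) retry=(0,0))
1. P LOAD -> counter=1 r=(1,0) succ=(0,0) retry=(0,0)
2. Q CAS -> counter=1 r=(1,0) succ=(0,0) retry=(0,1)
3. P LOAD -> counter=1 r=(1,0) succ=(0,0) retry=(0,1)
4. P CAS -> counter=2 r=(1,0) succ=(1,0) retry=(0,1)
5. P LOAD -> counter=2 r=(2,0) succ=(1,0) retry=(0,1)
6. P CAS -> counter=3 r=(2,0) succ=(2,0) retry=(0,1)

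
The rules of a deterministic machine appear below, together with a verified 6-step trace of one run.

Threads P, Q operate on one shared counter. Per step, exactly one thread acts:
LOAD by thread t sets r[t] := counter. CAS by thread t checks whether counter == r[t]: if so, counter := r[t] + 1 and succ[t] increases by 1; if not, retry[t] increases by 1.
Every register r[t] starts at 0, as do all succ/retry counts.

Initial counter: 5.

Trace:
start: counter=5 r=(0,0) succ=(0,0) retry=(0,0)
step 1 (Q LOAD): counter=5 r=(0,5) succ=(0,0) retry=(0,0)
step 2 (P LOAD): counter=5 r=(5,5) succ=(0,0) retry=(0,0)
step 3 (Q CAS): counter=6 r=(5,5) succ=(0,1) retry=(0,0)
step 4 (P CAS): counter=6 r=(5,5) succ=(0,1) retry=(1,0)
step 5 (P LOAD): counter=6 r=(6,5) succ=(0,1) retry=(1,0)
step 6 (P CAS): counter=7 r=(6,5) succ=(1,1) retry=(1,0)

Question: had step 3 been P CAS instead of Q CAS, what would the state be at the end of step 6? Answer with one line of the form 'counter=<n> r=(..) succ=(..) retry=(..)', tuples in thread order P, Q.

counter=7 r=(6,5) succ=(2,0) retry=(1,0)

(re-executing from step 3 with the substitution; state before step 3: counter=5 r=(5,5) succ=(0,0) retry=(0,0))
step 3 (P CAS): counter=6 r=(5,5) succ=(1,0) retry=(0,0)
step 4 (P CAS): counter=6 r=(5,5) succ=(1,0) retry=(1,0)
step 5 (P LOAD): counter=6 r=(6,5) succ=(1,0) retry=(1,0)
step 6 (P CAS): counter=7 r=(6,5) succ=(2,0) retry=(1,0)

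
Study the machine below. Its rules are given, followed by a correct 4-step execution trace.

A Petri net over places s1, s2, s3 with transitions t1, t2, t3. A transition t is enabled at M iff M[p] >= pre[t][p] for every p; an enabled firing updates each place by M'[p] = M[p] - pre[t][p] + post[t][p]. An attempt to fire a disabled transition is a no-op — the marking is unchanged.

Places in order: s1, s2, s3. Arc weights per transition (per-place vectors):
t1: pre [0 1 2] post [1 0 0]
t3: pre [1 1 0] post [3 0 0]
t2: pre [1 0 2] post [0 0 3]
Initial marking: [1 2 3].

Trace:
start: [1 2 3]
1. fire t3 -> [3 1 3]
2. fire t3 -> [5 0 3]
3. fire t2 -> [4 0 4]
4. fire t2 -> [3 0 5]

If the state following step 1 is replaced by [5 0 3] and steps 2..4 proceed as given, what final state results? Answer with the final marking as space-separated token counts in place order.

3 0 5

state after step 1 := [5 0 3]
2. fire t3 -> [5 0 3]
3. fire t2 -> [4 0 4]
4. fire t2 -> [3 0 5]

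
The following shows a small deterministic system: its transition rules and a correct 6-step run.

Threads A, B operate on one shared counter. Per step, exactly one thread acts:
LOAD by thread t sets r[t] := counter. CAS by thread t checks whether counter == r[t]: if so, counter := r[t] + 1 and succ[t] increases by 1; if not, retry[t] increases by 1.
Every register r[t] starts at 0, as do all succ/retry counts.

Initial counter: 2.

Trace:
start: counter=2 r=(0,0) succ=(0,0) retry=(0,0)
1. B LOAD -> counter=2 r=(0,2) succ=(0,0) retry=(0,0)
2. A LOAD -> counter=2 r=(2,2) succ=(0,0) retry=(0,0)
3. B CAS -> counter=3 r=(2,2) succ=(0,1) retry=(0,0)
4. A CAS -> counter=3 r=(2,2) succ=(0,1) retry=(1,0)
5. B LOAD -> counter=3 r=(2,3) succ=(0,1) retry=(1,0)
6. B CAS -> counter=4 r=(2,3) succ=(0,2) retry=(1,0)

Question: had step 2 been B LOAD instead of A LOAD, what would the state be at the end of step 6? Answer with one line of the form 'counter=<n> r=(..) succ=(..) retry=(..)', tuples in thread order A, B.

(re-executing from step 2 with the substitution; state before step 2: counter=2 r=(0,2) succ=(0,0) retry=(0,0))
2. B LOAD -> counter=2 r=(0,2) succ=(0,0) retry=(0,0)
3. B CAS -> counter=3 r=(0,2) succ=(0,1) retry=(0,0)
4. A CAS -> counter=3 r=(0,2) succ=(0,1) retry=(1,0)
5. B LOAD -> counter=3 r=(0,3) succ=(0,1) retry=(1,0)
6. B CAS -> counter=4 r=(0,3) succ=(0,2) retry=(1,0)

counter=4 r=(0,3) succ=(0,2) retry=(1,0)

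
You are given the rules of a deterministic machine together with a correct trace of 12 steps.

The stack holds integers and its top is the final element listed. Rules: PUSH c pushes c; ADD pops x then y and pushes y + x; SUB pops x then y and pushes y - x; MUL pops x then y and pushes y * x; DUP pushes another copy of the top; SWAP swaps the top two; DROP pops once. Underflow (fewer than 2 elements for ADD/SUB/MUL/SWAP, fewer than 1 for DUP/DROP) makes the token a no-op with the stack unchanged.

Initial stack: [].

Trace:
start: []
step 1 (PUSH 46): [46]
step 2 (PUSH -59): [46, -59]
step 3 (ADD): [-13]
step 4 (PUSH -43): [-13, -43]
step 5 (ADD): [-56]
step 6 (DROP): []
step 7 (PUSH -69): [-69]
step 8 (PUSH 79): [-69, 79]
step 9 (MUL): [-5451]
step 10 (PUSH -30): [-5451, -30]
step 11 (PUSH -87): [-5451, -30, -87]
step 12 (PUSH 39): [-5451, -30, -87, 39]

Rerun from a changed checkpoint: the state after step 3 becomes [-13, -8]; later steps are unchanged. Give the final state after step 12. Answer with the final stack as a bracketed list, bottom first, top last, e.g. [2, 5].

[-13, -5451, -30, -87, 39]

state after step 3 := [-13, -8]
step 4 (PUSH -43): [-13, -8, -43]
step 5 (ADD): [-13, -51]
step 6 (DROP): [-13]
step 7 (PUSH -69): [-13, -69]
step 8 (PUSH 79): [-13, -69, 79]
step 9 (MUL): [-13, -5451]
step 10 (PUSH -30): [-13, -5451, -30]
step 11 (PUSH -87): [-13, -5451, -30, -87]
step 12 (PUSH 39): [-13, -5451, -30, -87, 39]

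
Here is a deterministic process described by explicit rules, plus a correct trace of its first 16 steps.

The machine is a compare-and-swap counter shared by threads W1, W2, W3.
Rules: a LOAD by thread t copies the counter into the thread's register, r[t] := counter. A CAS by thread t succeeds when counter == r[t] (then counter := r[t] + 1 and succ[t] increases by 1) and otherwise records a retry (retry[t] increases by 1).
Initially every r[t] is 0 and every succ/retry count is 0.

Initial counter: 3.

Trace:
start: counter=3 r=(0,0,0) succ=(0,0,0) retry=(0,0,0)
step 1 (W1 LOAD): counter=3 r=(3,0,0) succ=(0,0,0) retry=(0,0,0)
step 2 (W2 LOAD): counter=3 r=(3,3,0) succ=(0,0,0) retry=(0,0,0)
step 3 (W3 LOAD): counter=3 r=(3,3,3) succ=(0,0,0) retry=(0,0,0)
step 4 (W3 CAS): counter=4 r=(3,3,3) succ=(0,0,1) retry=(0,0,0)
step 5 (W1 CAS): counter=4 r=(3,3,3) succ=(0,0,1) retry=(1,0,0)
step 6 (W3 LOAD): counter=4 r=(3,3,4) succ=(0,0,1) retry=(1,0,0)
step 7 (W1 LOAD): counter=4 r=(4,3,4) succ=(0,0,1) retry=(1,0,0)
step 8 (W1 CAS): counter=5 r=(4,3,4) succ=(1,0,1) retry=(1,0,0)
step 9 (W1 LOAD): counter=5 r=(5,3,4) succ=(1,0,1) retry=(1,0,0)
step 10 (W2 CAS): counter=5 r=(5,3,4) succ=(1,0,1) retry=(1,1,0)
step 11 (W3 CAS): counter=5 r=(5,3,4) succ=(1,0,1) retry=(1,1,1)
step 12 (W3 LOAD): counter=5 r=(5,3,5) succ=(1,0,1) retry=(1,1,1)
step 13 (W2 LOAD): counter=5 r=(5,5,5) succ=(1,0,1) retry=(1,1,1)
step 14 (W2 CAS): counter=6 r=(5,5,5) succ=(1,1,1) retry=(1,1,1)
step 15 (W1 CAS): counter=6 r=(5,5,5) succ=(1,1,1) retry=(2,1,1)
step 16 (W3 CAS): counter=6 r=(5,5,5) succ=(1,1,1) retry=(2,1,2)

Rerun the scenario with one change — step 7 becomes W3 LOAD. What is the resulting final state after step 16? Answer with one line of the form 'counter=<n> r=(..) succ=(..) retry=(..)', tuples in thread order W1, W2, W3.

counter=6 r=(4,5,5) succ=(0,1,2) retry=(3,1,1)

(re-executing from step 7 with the substitution; state before step 7: counter=4 r=(3,3,4) succ=(0,0,1) retry=(1,0,0))
step 7 (W3 LOAD): counter=4 r=(3,3,4) succ=(0,0,1) retry=(1,0,0)
step 8 (W1 CAS): counter=4 r=(3,3,4) succ=(0,0,1) retry=(2,0,0)
step 9 (W1 LOAD): counter=4 r=(4,3,4) succ=(0,0,1) retry=(2,0,0)
step 10 (W2 CAS): counter=4 r=(4,3,4) succ=(0,0,1) retry=(2,1,0)
step 11 (W3 CAS): counter=5 r=(4,3,4) succ=(0,0,2) retry=(2,1,0)
step 12 (W3 LOAD): counter=5 r=(4,3,5) succ=(0,0,2) retry=(2,1,0)
step 13 (W2 LOAD): counter=5 r=(4,5,5) succ=(0,0,2) retry=(2,1,0)
step 14 (W2 CAS): counter=6 r=(4,5,5) succ=(0,1,2) retry=(2,1,0)
step 15 (W1 CAS): counter=6 r=(4,5,5) succ=(0,1,2) retry=(3,1,0)
step 16 (W3 CAS): counter=6 r=(4,5,5) succ=(0,1,2) retry=(3,1,1)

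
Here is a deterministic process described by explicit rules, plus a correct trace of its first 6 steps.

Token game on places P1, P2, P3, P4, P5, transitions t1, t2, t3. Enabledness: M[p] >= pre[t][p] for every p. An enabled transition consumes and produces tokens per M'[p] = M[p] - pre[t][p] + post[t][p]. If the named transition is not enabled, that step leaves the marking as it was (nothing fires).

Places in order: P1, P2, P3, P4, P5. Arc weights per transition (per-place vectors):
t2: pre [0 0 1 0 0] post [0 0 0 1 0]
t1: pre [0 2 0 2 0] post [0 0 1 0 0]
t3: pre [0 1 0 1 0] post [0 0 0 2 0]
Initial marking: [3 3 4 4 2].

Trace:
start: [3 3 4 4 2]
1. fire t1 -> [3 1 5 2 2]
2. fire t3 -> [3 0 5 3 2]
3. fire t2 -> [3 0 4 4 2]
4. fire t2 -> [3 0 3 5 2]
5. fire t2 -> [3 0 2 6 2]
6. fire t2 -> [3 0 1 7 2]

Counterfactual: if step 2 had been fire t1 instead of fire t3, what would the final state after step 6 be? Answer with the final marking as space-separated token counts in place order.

(re-executing from step 2 with the substitution; state before step 2: [3 1 5 2 2])
2. fire t1 -> [3 1 5 2 2]
3. fire t2 -> [3 1 4 3 2]
4. fire t2 -> [3 1 3 4 2]
5. fire t2 -> [3 1 2 5 2]
6. fire t2 -> [3 1 1 6 2]

3 1 1 6 2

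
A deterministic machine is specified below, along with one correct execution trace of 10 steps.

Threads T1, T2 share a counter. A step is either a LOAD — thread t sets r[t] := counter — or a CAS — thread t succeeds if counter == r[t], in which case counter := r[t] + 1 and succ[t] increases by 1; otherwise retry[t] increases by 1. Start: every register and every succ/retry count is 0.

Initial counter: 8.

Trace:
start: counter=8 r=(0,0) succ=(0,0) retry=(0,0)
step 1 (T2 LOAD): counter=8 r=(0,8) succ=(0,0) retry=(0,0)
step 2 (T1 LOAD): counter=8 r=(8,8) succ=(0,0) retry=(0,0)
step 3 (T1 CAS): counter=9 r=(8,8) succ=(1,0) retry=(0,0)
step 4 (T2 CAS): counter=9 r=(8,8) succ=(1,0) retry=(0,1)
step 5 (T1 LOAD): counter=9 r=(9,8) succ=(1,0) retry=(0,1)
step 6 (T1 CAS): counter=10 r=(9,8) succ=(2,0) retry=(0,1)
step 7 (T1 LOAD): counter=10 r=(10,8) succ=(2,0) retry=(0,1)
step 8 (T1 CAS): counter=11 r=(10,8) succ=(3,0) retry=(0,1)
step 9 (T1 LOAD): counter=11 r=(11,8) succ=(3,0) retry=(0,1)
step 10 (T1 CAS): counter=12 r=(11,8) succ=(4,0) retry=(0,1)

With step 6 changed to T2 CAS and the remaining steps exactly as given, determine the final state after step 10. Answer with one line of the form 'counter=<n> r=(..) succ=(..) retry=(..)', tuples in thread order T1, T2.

(re-executing from step 6 with the substitution; state before step 6: counter=9 r=(9,8) succ=(1,0) retry=(0,1))
step 6 (T2 CAS): counter=9 r=(9,8) succ=(1,0) retry=(0,2)
step 7 (T1 LOAD): counter=9 r=(9,8) succ=(1,0) retry=(0,2)
step 8 (T1 CAS): counter=10 r=(9,8) succ=(2,0) retry=(0,2)
step 9 (T1 LOAD): counter=10 r=(10,8) succ=(2,0) retry=(0,2)
step 10 (T1 CAS): counter=11 r=(10,8) succ=(3,0) retry=(0,2)

counter=11 r=(10,8) succ=(3,0) retry=(0,2)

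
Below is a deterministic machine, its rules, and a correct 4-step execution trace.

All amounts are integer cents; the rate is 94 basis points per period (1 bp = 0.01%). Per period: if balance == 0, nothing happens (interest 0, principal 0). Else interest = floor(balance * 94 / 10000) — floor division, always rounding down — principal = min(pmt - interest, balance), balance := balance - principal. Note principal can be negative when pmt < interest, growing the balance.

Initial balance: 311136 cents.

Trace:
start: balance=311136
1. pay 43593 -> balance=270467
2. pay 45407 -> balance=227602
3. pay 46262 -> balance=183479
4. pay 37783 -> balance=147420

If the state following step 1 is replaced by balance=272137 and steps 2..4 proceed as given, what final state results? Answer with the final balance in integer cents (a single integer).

state after step 1 := balance=272137
2. pay 45407 -> balance=229288
3. pay 46262 -> balance=185181
4. pay 37783 -> balance=149138

149138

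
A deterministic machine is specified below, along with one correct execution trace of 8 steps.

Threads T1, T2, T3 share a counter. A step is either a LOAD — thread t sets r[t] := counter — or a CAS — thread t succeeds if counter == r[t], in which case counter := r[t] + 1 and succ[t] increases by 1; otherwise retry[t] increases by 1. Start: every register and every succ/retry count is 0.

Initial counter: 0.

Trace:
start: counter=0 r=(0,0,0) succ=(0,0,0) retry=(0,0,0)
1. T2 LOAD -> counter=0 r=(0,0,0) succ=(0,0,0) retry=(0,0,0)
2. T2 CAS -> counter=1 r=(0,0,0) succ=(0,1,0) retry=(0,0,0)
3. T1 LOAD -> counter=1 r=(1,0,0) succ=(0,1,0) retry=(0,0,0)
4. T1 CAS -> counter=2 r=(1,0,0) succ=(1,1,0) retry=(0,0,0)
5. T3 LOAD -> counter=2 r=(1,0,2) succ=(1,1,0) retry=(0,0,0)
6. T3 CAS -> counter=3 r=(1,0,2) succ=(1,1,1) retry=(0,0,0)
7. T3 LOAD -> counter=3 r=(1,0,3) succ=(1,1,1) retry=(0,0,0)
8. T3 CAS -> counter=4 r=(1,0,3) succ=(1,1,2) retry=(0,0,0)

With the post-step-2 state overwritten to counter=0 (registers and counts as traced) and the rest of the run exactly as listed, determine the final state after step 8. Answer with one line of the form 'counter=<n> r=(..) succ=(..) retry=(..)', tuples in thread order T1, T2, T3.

counter=3 r=(0,0,2) succ=(1,1,2) retry=(0,0,0)

state after step 2 := counter=0 r=(0,0,0) succ=(0,1,0) retry=(0,0,0)
3. T1 LOAD -> counter=0 r=(0,0,0) succ=(0,1,0) retry=(0,0,0)
4. T1 CAS -> counter=1 r=(0,0,0) succ=(1,1,0) retry=(0,0,0)
5. T3 LOAD -> counter=1 r=(0,0,1) succ=(1,1,0) retry=(0,0,0)
6. T3 CAS -> counter=2 r=(0,0,1) succ=(1,1,1) retry=(0,0,0)
7. T3 LOAD -> counter=2 r=(0,0,2) succ=(1,1,1) retry=(0,0,0)
8. T3 CAS -> counter=3 r=(0,0,2) succ=(1,1,2) retry=(0,0,0)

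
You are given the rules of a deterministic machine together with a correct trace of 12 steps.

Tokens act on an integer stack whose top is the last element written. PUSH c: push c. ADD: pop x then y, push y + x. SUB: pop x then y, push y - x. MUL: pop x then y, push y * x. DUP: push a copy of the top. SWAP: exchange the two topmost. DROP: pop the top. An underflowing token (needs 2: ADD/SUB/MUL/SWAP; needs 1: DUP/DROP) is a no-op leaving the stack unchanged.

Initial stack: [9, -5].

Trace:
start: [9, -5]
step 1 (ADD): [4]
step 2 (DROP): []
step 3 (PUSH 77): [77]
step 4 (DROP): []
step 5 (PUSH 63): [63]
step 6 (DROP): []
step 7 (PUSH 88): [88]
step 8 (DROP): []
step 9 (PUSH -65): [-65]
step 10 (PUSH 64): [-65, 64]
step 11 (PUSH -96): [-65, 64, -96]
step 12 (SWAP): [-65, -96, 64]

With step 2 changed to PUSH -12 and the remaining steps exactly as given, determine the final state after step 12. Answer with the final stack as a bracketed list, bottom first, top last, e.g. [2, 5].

(re-executing from step 2 with the substitution; state before step 2: [4])
step 2 (PUSH -12): [4, -12]
step 3 (PUSH 77): [4, -12, 77]
step 4 (DROP): [4, -12]
step 5 (PUSH 63): [4, -12, 63]
step 6 (DROP): [4, -12]
step 7 (PUSH 88): [4, -12, 88]
step 8 (DROP): [4, -12]
step 9 (PUSH -65): [4, -12, -65]
step 10 (PUSH 64): [4, -12, -65, 64]
step 11 (PUSH -96): [4, -12, -65, 64, -96]
step 12 (SWAP): [4, -12, -65, -96, 64]

[4, -12, -65, -96, 64]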